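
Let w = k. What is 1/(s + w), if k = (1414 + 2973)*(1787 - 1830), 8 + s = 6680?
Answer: -1/181969 ≈ -5.4954e-6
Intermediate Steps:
s = 6672 (s = -8 + 6680 = 6672)
k = -188641 (k = 4387*(-43) = -188641)
w = -188641
1/(s + w) = 1/(6672 - 188641) = 1/(-181969) = -1/181969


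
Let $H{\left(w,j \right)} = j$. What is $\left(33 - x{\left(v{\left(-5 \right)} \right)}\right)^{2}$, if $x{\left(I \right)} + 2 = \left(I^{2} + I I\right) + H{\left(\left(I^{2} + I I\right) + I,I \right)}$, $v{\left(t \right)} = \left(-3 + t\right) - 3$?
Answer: $38416$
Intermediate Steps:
$v{\left(t \right)} = -6 + t$
$x{\left(I \right)} = -2 + I + 2 I^{2}$ ($x{\left(I \right)} = -2 + \left(\left(I^{2} + I I\right) + I\right) = -2 + \left(\left(I^{2} + I^{2}\right) + I\right) = -2 + \left(2 I^{2} + I\right) = -2 + \left(I + 2 I^{2}\right) = -2 + I + 2 I^{2}$)
$\left(33 - x{\left(v{\left(-5 \right)} \right)}\right)^{2} = \left(33 - \left(-2 - 11 + 2 \left(-6 - 5\right)^{2}\right)\right)^{2} = \left(33 - \left(-2 - 11 + 2 \left(-11\right)^{2}\right)\right)^{2} = \left(33 - \left(-2 - 11 + 2 \cdot 121\right)\right)^{2} = \left(33 - \left(-2 - 11 + 242\right)\right)^{2} = \left(33 - 229\right)^{2} = \left(-196\right)^{2} = 38416$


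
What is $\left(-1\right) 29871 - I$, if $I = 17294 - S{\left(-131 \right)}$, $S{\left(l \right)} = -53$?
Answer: $-47218$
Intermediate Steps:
$I = 17347$ ($I = 17294 - -53 = 17294 + 53 = 17347$)
$\left(-1\right) 29871 - I = \left(-1\right) 29871 - 17347 = -29871 - 17347 = -47218$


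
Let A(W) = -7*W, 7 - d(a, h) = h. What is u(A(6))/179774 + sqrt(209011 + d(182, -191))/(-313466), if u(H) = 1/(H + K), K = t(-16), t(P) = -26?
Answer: -1/12224632 - 11*sqrt(1729)/313466 ≈ -0.0014592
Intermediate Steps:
K = -26
d(a, h) = 7 - h
u(H) = 1/(-26 + H) (u(H) = 1/(H - 26) = 1/(-26 + H))
u(A(6))/179774 + sqrt(209011 + d(182, -191))/(-313466) = 1/(-26 - 7*6*179774) + sqrt(209011 + (7 - 1*(-191)))/(-313466) = (1/179774)/(-26 - 42) + sqrt(209011 + (7 + 191))*(-1/313466) = (1/179774)/(-68) + sqrt(209011 + 198)*(-1/313466) = -1/68*1/179774 + sqrt(209209)*(-1/313466) = -1/12224632 + (11*sqrt(1729))*(-1/313466) = -1/12224632 - 11*sqrt(1729)/313466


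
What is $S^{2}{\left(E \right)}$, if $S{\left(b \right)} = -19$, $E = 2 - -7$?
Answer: $361$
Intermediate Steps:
$E = 9$ ($E = 2 + 7 = 9$)
$S^{2}{\left(E \right)} = \left(-19\right)^{2} = 361$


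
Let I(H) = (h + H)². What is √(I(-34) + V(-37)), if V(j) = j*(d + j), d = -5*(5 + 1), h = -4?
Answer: √3923 ≈ 62.634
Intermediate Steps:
d = -30 (d = -5*6 = -30)
V(j) = j*(-30 + j)
I(H) = (-4 + H)²
√(I(-34) + V(-37)) = √((-4 - 34)² - 37*(-30 - 37)) = √((-38)² - 37*(-67)) = √(1444 + 2479) = √3923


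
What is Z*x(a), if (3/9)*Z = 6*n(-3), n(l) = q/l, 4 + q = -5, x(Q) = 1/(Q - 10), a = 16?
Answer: 9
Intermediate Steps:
x(Q) = 1/(-10 + Q)
q = -9 (q = -4 - 5 = -9)
n(l) = -9/l
Z = 54 (Z = 3*(6*(-9/(-3))) = 3*(6*(-9*(-⅓))) = 3*(6*3) = 3*18 = 54)
Z*x(a) = 54/(-10 + 16) = 54/6 = 54*(⅙) = 9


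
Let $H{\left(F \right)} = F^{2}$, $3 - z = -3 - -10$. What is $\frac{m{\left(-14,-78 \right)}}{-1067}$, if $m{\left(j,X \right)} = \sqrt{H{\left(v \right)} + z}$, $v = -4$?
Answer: $- \frac{2 \sqrt{3}}{1067} \approx -0.0032466$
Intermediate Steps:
$z = -4$ ($z = 3 - \left(-3 - -10\right) = 3 - \left(-3 + 10\right) = 3 - 7 = -4$)
$m{\left(j,X \right)} = 2 \sqrt{3}$ ($m{\left(j,X \right)} = \sqrt{\left(-4\right)^{2} - 4} = \sqrt{16 - 4} = \sqrt{12} = 2 \sqrt{3}$)
$\frac{m{\left(-14,-78 \right)}}{-1067} = \frac{2 \sqrt{3}}{-1067} = 2 \sqrt{3} \left(- \frac{1}{1067}\right) = - \frac{2 \sqrt{3}}{1067}$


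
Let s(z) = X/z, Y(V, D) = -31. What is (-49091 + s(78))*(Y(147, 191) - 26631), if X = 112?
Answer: 51044212366/39 ≈ 1.3088e+9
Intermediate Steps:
s(z) = 112/z
(-49091 + s(78))*(Y(147, 191) - 26631) = (-49091 + 112/78)*(-31 - 26631) = (-49091 + 112*(1/78))*(-26662) = (-49091 + 56/39)*(-26662) = -1914493/39*(-26662) = 51044212366/39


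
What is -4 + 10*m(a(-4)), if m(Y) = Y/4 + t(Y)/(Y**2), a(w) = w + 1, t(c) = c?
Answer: -89/6 ≈ -14.833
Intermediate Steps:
a(w) = 1 + w
m(Y) = 1/Y + Y/4 (m(Y) = Y/4 + Y/(Y**2) = Y*(1/4) + Y/Y**2 = Y/4 + 1/Y = 1/Y + Y/4)
-4 + 10*m(a(-4)) = -4 + 10*(1/(1 - 4) + (1 - 4)/4) = -4 + 10*(1/(-3) + (1/4)*(-3)) = -4 + 10*(-1/3 - 3/4) = -4 + 10*(-13/12) = -4 - 65/6 = -89/6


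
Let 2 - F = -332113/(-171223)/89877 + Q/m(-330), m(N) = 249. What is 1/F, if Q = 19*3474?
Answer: -1277287794393/336034440557735 ≈ -0.0038011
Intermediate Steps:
Q = 66006
F = -336034440557735/1277287794393 (F = 2 - (-332113/(-171223)/89877 + 66006/249) = 2 - (-332113*(-1/171223)*(1/89877) + 66006*(1/249)) = 2 - ((332113/171223)*(1/89877) + 22002/83) = 2 - (332113/15389009571 + 22002/83) = 2 - 1*338589016146521/1277287794393 = 2 - 338589016146521/1277287794393 = -336034440557735/1277287794393 ≈ -263.08)
1/F = 1/(-336034440557735/1277287794393) = -1277287794393/336034440557735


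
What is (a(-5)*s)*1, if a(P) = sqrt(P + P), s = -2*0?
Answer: 0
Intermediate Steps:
s = 0
a(P) = sqrt(2)*sqrt(P) (a(P) = sqrt(2*P) = sqrt(2)*sqrt(P))
(a(-5)*s)*1 = ((sqrt(2)*sqrt(-5))*0)*1 = ((sqrt(2)*(I*sqrt(5)))*0)*1 = ((I*sqrt(10))*0)*1 = 0*1 = 0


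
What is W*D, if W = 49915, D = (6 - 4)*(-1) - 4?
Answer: -299490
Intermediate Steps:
D = -6 (D = 2*(-1) - 4 = -2 - 4 = -6)
W*D = 49915*(-6) = -299490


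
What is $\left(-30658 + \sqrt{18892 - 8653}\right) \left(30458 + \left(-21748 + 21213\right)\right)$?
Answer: $-917379334 + 29923 \sqrt{10239} \approx -9.1435 \cdot 10^{8}$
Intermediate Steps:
$\left(-30658 + \sqrt{18892 - 8653}\right) \left(30458 + \left(-21748 + 21213\right)\right) = \left(-30658 + \sqrt{10239}\right) \left(30458 - 535\right) = \left(-30658 + \sqrt{10239}\right) 29923 = -917379334 + 29923 \sqrt{10239}$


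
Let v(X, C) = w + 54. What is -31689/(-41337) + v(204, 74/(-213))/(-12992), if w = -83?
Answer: 1582001/2057664 ≈ 0.76883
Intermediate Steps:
v(X, C) = -29 (v(X, C) = -83 + 54 = -29)
-31689/(-41337) + v(204, 74/(-213))/(-12992) = -31689/(-41337) - 29/(-12992) = -31689*(-1/41337) - 29*(-1/12992) = 3521/4593 + 1/448 = 1582001/2057664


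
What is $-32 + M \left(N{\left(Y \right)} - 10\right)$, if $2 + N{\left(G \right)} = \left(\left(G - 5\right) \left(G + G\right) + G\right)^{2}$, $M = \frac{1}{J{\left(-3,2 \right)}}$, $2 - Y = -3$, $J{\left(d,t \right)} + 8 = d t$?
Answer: $- \frac{461}{14} \approx -32.929$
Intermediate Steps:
$J{\left(d,t \right)} = -8 + d t$
$Y = 5$ ($Y = 2 - -3 = 2 + 3 = 5$)
$M = - \frac{1}{14}$ ($M = \frac{1}{-8 - 6} = \frac{1}{-14} = - \frac{1}{14} \approx -0.071429$)
$N{\left(G \right)} = -2 + \left(G + 2 G \left(-5 + G\right)\right)^{2}$ ($N{\left(G \right)} = -2 + \left(\left(G - 5\right) \left(G + G\right) + G\right)^{2} = -2 + \left(\left(-5 + G\right) 2 G + G\right)^{2} = -2 + \left(2 G \left(-5 + G\right) + G\right)^{2} = -2 + \left(G + 2 G \left(-5 + G\right)\right)^{2}$)
$-32 + M \left(N{\left(Y \right)} - 10\right) = -32 - \frac{\left(-2 + 5^{2} \left(-9 + 2 \cdot 5\right)^{2}\right) - 10}{14} = -32 - \frac{\left(-2 + 25 \left(-9 + 10\right)^{2}\right) - 10}{14} = -32 - \frac{\left(-2 + 25 \cdot 1^{2}\right) - 10}{14} = -32 - \frac{\left(-2 + 25 \cdot 1\right) - 10}{14} = -32 - \frac{\left(-2 + 25\right) - 10}{14} = -32 - \frac{23 - 10}{14} = -32 - \frac{13}{14} = - \frac{461}{14}$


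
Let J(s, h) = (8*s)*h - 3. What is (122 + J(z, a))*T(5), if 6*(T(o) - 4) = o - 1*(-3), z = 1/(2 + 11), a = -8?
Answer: 23728/39 ≈ 608.41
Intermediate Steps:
z = 1/13 ≈ 0.076923
J(s, h) = -3 + 8*h*s (J(s, h) = 8*h*s - 3 = -3 + 8*h*s)
T(o) = 9/2 + o/6 (T(o) = 4 + (o - 1*(-3))/6 = 4 + (o + 3)/6 = 4 + (3 + o)/6 = 4 + (½ + o/6) = 9/2 + o/6)
(122 + J(z, a))*T(5) = (122 + (-3 + 8*(-8)*(1/13)))*(9/2 + (⅙)*5) = (122 + (-3 - 64/13))*(9/2 + ⅚) = (122 - 103/13)*(16/3) = (1483/13)*(16/3) = 23728/39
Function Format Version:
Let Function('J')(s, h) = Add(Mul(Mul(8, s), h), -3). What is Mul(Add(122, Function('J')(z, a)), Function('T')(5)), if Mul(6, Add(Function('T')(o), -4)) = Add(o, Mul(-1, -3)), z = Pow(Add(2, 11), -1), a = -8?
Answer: Rational(23728, 39) ≈ 608.41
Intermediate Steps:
z = Rational(1, 13) (z = Pow(13, -1) = Rational(1, 13) ≈ 0.076923)
Function('J')(s, h) = Add(-3, Mul(8, h, s)) (Function('J')(s, h) = Add(Mul(8, h, s), -3) = Add(-3, Mul(8, h, s)))
Function('T')(o) = Add(Rational(9, 2), Mul(Rational(1, 6), o)) (Function('T')(o) = Add(4, Mul(Rational(1, 6), Add(o, Mul(-1, -3)))) = Add(4, Mul(Rational(1, 6), Add(o, 3))) = Add(4, Mul(Rational(1, 6), Add(3, o))) = Add(4, Add(Rational(1, 2), Mul(Rational(1, 6), o))) = Add(Rational(9, 2), Mul(Rational(1, 6), o)))
Mul(Add(122, Function('J')(z, a)), Function('T')(5)) = Mul(Add(122, Add(-3, Mul(8, -8, Rational(1, 13)))), Add(Rational(9, 2), Mul(Rational(1, 6), 5))) = Mul(Add(122, Add(-3, Rational(-64, 13))), Add(Rational(9, 2), Rational(5, 6))) = Mul(Add(122, Rational(-103, 13)), Rational(16, 3)) = Mul(Rational(1483, 13), Rational(16, 3)) = Rational(23728, 39)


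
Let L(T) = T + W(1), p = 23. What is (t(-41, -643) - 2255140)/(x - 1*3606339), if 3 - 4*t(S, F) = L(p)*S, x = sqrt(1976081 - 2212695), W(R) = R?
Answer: 32527637873247/52022724878140 + 9019573*I*sqrt(236614)/52022724878140 ≈ 0.62526 + 8.4336e-5*I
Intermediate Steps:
L(T) = 1 + T (L(T) = T + 1 = 1 + T)
x = I*sqrt(236614) (x = sqrt(-236614) = I*sqrt(236614) ≈ 486.43*I)
t(S, F) = 3/4 - 6*S (t(S, F) = 3/4 - (1 + 23)*S/4 = 3/4 - 6*S)
(t(-41, -643) - 2255140)/(x - 1*3606339) = ((3/4 - 6*(-41)) - 2255140)/(I*sqrt(236614) - 1*3606339) = ((3/4 + 246) - 2255140)/(I*sqrt(236614) - 3606339) = (987/4 - 2255140)/(-3606339 + I*sqrt(236614)) = -9019573/(4*(-3606339 + I*sqrt(236614)))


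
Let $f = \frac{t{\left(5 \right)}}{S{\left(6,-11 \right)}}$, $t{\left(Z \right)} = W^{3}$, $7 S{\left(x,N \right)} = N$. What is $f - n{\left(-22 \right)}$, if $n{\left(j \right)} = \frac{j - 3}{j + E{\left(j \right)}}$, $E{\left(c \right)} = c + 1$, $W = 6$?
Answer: $- \frac{65291}{473} \approx -138.04$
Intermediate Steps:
$E{\left(c \right)} = 1 + c$
$n{\left(j \right)} = \frac{-3 + j}{1 + 2 j}$ ($n{\left(j \right)} = \frac{j - 3}{j + \left(1 + j\right)} = \frac{-3 + j}{1 + 2 j}$)
$S{\left(x,N \right)} = \frac{N}{7}$
$t{\left(Z \right)} = 216$ ($t{\left(Z \right)} = 6^{3} = 216$)
$f = - \frac{1512}{11}$ ($f = \frac{216}{\frac{1}{7} \left(-11\right)} = \frac{216}{- \frac{11}{7}} = 216 \left(- \frac{7}{11}\right) = - \frac{1512}{11} \approx -137.45$)
$f - n{\left(-22 \right)} = - \frac{1512}{11} - \frac{-3 - 22}{1 + 2 \left(-22\right)} = - \frac{1512}{11} - \frac{1}{1 - 44} \left(-25\right) = - \frac{1512}{11} - \frac{1}{-43} \left(-25\right) = - \frac{1512}{11} - \left(- \frac{1}{43}\right) \left(-25\right) = - \frac{1512}{11} - \frac{25}{43} = - \frac{65291}{473}$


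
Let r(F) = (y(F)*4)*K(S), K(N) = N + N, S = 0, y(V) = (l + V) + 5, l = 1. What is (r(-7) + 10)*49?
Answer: 490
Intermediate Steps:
y(V) = 6 + V (y(V) = (1 + V) + 5 = 6 + V)
K(N) = 2*N
r(F) = 0 (r(F) = ((6 + F)*4)*(2*0) = (24 + 4*F)*0 = 0)
(r(-7) + 10)*49 = (0 + 10)*49 = 10*49 = 490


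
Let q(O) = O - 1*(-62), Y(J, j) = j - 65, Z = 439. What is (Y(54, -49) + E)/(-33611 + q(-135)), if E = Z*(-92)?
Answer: 2893/2406 ≈ 1.2024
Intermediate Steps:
E = -40388 (E = 439*(-92) = -40388)
Y(J, j) = -65 + j
q(O) = 62 + O (q(O) = O + 62 = 62 + O)
(Y(54, -49) + E)/(-33611 + q(-135)) = ((-65 - 49) - 40388)/(-33611 + (62 - 135)) = (-114 - 40388)/(-33611 - 73) = -40502/(-33684) = -40502*(-1/33684) = 2893/2406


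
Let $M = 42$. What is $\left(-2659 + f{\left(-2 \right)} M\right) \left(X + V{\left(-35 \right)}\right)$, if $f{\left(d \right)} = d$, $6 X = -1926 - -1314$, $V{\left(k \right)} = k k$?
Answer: $-3080389$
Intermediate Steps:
$V{\left(k \right)} = k^{2}$
$X = -102$ ($X = \frac{-1926 - -1314}{6} = \frac{-1926 + 1314}{6} = \frac{1}{6} \left(-612\right) = -102$)
$\left(-2659 + f{\left(-2 \right)} M\right) \left(X + V{\left(-35 \right)}\right) = \left(-2659 - 84\right) \left(-102 + \left(-35\right)^{2}\right) = \left(-2659 - 84\right) \left(-102 + 1225\right) = \left(-2743\right) 1123 = -3080389$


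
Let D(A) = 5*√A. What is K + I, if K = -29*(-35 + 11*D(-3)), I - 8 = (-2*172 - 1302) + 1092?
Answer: 469 - 1595*I*√3 ≈ 469.0 - 2762.6*I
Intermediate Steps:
I = -546 (I = 8 + ((-2*172 - 1302) + 1092) = 8 + ((-344 - 1302) + 1092) = 8 + (-1646 + 1092) = 8 - 554 = -546)
K = 1015 - 1595*I*√3 (K = -29*(-35 + 11*(5*√(-3))) = -29*(-35 + 11*(5*(I*√3))) = -29*(-35 + 11*(5*I*√3)) = -29*(-35 + 55*I*√3) = 1015 - 1595*I*√3 ≈ 1015.0 - 2762.6*I)
K + I = (1015 - 1595*I*√3) - 546 = 469 - 1595*I*√3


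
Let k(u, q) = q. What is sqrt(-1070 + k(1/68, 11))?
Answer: I*sqrt(1059) ≈ 32.542*I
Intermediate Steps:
sqrt(-1070 + k(1/68, 11)) = sqrt(-1070 + 11) = sqrt(-1059) = I*sqrt(1059)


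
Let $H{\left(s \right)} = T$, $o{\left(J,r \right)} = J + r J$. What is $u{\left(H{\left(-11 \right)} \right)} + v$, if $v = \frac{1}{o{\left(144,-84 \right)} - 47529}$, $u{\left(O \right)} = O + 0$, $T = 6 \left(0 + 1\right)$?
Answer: $\frac{356885}{59481} \approx 6.0$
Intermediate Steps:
$o{\left(J,r \right)} = J + J r$
$T = 6$ ($T = 6 \cdot 1 = 6$)
$H{\left(s \right)} = 6$
$u{\left(O \right)} = O$
$v = - \frac{1}{59481}$ ($v = \frac{1}{144 \left(1 - 84\right) - 47529} = \frac{1}{144 \left(-83\right) - 47529} = \frac{1}{-11952 - 47529} = \frac{1}{-59481} = - \frac{1}{59481} \approx -1.6812 \cdot 10^{-5}$)
$u{\left(H{\left(-11 \right)} \right)} + v = 6 - \frac{1}{59481} = \frac{356885}{59481}$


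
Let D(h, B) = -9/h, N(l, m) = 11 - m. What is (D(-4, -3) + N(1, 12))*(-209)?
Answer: -1045/4 ≈ -261.25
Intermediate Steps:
(D(-4, -3) + N(1, 12))*(-209) = (-9/(-4) + (11 - 1*12))*(-209) = (-9*(-¼) + (11 - 12))*(-209) = (9/4 - 1)*(-209) = (5/4)*(-209) = -1045/4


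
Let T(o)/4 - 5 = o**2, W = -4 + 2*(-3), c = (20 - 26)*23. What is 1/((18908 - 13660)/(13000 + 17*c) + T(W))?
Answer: 5327/2239964 ≈ 0.0023782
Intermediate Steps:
c = -138 (c = -6*23 = -138)
W = -10 (W = -4 - 6 = -10)
T(o) = 20 + 4*o**2
1/((18908 - 13660)/(13000 + 17*c) + T(W)) = 1/((18908 - 13660)/(13000 + 17*(-138)) + (20 + 4*(-10)**2)) = 1/(5248/(13000 - 2346) + (20 + 4*100)) = 1/(5248/10654 + (20 + 400)) = 1/(5248*(1/10654) + 420) = 1/(2624/5327 + 420) = 1/(2239964/5327) = 5327/2239964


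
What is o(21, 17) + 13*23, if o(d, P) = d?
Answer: 320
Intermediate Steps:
o(21, 17) + 13*23 = 21 + 13*23 = 21 + 299 = 320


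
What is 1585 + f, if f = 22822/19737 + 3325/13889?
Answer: 31310692/19737 ≈ 1586.4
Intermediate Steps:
f = 27547/19737 (f = 22822*(1/19737) + 3325*(1/13889) = 22822/19737 + 175/731 = 27547/19737 ≈ 1.3957)
1585 + f = 1585 + 27547/19737 = 31310692/19737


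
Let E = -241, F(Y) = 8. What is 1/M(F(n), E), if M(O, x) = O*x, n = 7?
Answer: -1/1928 ≈ -0.00051867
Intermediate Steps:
1/M(F(n), E) = 1/(8*(-241)) = 1/(-1928) = -1/1928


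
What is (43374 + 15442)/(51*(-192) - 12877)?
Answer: -58816/22669 ≈ -2.5946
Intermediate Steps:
(43374 + 15442)/(51*(-192) - 12877) = 58816/(-9792 - 12877) = 58816/(-22669) = 58816*(-1/22669) = -58816/22669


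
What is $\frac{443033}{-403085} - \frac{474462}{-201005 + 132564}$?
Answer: $\frac{160926893717}{27587540485} \approx 5.8333$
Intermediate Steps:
$\frac{443033}{-403085} - \frac{474462}{-201005 + 132564} = 443033 \left(- \frac{1}{403085}\right) - \frac{474462}{-68441} = - \frac{443033}{403085} - - \frac{474462}{68441} = - \frac{443033}{403085} + \frac{474462}{68441} = \frac{160926893717}{27587540485}$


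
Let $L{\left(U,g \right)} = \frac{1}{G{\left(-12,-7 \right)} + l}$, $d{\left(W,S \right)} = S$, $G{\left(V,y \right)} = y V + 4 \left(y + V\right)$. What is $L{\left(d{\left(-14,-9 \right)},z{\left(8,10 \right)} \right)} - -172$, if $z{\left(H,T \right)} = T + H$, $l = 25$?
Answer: $\frac{5677}{33} \approx 172.03$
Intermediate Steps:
$G{\left(V,y \right)} = 4 V + 4 y + V y$ ($G{\left(V,y \right)} = V y + 4 \left(V + y\right) = V y + \left(4 V + 4 y\right) = 4 V + 4 y + V y$)
$z{\left(H,T \right)} = H + T$
$L{\left(U,g \right)} = \frac{1}{33}$ ($L{\left(U,g \right)} = \frac{1}{\left(4 \left(-12\right) + 4 \left(-7\right) - -84\right) + 25} = \frac{1}{\left(-48 - 28 + 84\right) + 25} = \frac{1}{8 + 25} = \frac{1}{33}$)
$L{\left(d{\left(-14,-9 \right)},z{\left(8,10 \right)} \right)} - -172 = \frac{1}{33} - -172 = \frac{1}{33} + 172 = \frac{5677}{33}$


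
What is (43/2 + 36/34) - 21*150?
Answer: -106333/34 ≈ -3127.4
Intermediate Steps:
(43/2 + 36/34) - 21*150 = (43*(1/2) + 36*(1/34)) - 3150 = (43/2 + 18/17) - 3150 = 767/34 - 3150 = -106333/34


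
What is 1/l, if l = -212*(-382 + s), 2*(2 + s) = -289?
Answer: 1/112042 ≈ 8.9252e-6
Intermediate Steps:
s = -293/2 (s = -2 + (½)*(-289) = -2 - 289/2 = -293/2 ≈ -146.50)
l = 112042 (l = -212*(-382 - 293/2) = -212*(-1057/2) = 112042)
1/l = 1/112042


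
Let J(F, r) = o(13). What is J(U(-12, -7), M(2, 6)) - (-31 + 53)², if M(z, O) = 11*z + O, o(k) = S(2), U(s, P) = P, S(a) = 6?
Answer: -478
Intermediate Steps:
o(k) = 6
M(z, O) = O + 11*z
J(F, r) = 6
J(U(-12, -7), M(2, 6)) - (-31 + 53)² = 6 - (-31 + 53)² = 6 - 1*22² = 6 - 1*484 = 6 - 484 = -478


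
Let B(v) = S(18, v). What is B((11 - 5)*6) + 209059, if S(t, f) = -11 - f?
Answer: 209012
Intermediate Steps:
B(v) = -11 - v
B((11 - 5)*6) + 209059 = (-11 - (11 - 5)*6) + 209059 = (-11 - 6*6) + 209059 = (-11 - 1*36) + 209059 = (-11 - 36) + 209059 = -47 + 209059 = 209012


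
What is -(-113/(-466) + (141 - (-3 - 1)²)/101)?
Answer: -69663/47066 ≈ -1.4801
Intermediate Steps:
-(-113/(-466) + (141 - (-3 - 1)²)/101) = -(-113*(-1/466) + (141 - 1*(-4)²)*(1/101)) = -(113/466 + (141 - 1*16)*(1/101)) = -(113/466 + (141 - 16)*(1/101)) = -(113/466 + 125*(1/101)) = -(113/466 + 125/101) = -1*69663/47066 = -69663/47066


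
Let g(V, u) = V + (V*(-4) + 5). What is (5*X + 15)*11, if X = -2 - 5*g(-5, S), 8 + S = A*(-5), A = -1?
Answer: -5445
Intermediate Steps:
S = -3 (S = -8 - 1*(-5) = -8 + 5 = -3)
g(V, u) = 5 - 3*V (g(V, u) = V + (-4*V + 5) = V + (5 - 4*V) = 5 - 3*V)
X = -102 (X = -2 - 5*(5 - 3*(-5)) = -2 - 5*(5 + 15) = -2 - 5*20 = -2 - 100 = -102)
(5*X + 15)*11 = (5*(-102) + 15)*11 = (-510 + 15)*11 = -495*11 = -5445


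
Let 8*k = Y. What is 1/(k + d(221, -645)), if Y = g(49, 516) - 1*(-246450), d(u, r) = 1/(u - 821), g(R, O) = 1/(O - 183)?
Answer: 16650/512924041 ≈ 3.2461e-5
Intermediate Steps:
g(R, O) = 1/(-183 + O)
d(u, r) = 1/(-821 + u)
Y = 82067851/333 (Y = 1/(-183 + 516) - 1*(-246450) = 1/333 + 246450 = 82067851/333 ≈ 2.4645e+5)
k = 82067851/2664 (k = (⅛)*(82067851/333) = 82067851/2664 ≈ 30806.)
1/(k + d(221, -645)) = 1/(82067851/2664 + 1/(-821 + 221)) = 1/(82067851/2664 + 1/(-600)) = 1/(82067851/2664 - 1/600) = 1/(512924041/16650) = 16650/512924041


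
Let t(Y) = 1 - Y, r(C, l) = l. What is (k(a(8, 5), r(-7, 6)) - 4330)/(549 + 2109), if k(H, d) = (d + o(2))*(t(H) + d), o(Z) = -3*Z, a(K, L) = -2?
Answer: -2165/1329 ≈ -1.6290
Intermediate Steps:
k(H, d) = (-6 + d)*(1 + d - H) (k(H, d) = (d - 3*2)*((1 - H) + d) = (d - 6)*(1 + d - H) = (-6 + d)*(1 + d - H))
(k(a(8, 5), r(-7, 6)) - 4330)/(549 + 2109) = ((-6 + 6² - 5*6 + 6*(-2) - 1*(-2)*6) - 4330)/(549 + 2109) = ((-6 + 36 - 30 - 12 + 12) - 4330)/2658 = (0 - 4330)*(1/2658) = -4330*1/2658 = -2165/1329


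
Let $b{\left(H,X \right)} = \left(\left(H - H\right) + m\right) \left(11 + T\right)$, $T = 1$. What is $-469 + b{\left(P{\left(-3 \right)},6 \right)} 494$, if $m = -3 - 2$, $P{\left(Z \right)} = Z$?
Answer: $-30109$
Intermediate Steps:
$m = -5$ ($m = -3 - 2 = -5$)
$b{\left(H,X \right)} = -60$ ($b{\left(H,X \right)} = \left(\left(H - H\right) - 5\right) \left(11 + 1\right) = \left(0 - 5\right) 12 = \left(-5\right) 12 = -60$)
$-469 + b{\left(P{\left(-3 \right)},6 \right)} 494 = -469 - 29640 = -30109$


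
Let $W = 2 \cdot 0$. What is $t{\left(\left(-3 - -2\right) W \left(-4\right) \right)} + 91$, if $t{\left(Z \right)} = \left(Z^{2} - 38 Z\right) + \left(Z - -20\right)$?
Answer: $111$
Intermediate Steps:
$W = 0$
$t{\left(Z \right)} = 20 + Z^{2} - 37 Z$ ($t{\left(Z \right)} = \left(Z^{2} - 38 Z\right) + \left(Z + 20\right) = \left(Z^{2} - 38 Z\right) + \left(20 + Z\right) = 20 + Z^{2} - 37 Z$)
$t{\left(\left(-3 - -2\right) W \left(-4\right) \right)} + 91 = \left(20 + \left(\left(-3 - -2\right) 0 \left(-4\right)\right)^{2} - 37 \left(-3 - -2\right) 0 \left(-4\right)\right) + 91 = \left(20 + \left(\left(-3 + 2\right) 0 \left(-4\right)\right)^{2} - 37 \left(-3 + 2\right) 0 \left(-4\right)\right) + 91 = \left(20 + \left(\left(-1\right) 0 \left(-4\right)\right)^{2} - 37 \left(-1\right) 0 \left(-4\right)\right) + 91 = \left(20 + \left(0 \left(-4\right)\right)^{2} - 37 \cdot 0 \left(-4\right)\right) + 91 = \left(20 + 0^{2} - 0\right) + 91 = \left(20 + 0 + 0\right) + 91 = 20 + 91 = 111$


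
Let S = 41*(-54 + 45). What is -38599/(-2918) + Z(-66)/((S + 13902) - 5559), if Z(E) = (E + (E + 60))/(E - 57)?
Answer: 2103232583/158998902 ≈ 13.228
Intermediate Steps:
S = -369 (S = 41*(-9) = -369)
Z(E) = (60 + 2*E)/(-57 + E) (Z(E) = (E + (60 + E))/(-57 + E) = (60 + 2*E)/(-57 + E))
-38599/(-2918) + Z(-66)/((S + 13902) - 5559) = -38599/(-2918) + (2*(30 - 66)/(-57 - 66))/((-369 + 13902) - 5559) = -38599*(-1/2918) + (2*(-36)/(-123))/(13533 - 5559) = 38599/2918 + (2*(-1/123)*(-36))/7974 = 38599/2918 + (24/41)*(1/7974) = 38599/2918 + 4/54489 = 2103232583/158998902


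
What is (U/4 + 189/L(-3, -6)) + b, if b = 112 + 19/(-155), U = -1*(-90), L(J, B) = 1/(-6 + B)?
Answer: -661423/310 ≈ -2133.6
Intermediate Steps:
U = 90
b = 17341/155 (b = 112 + 19*(-1/155) = 112 - 19/155 = 17341/155 ≈ 111.88)
(U/4 + 189/L(-3, -6)) + b = (90/4 + 189/(1/(-6 - 6))) + 17341/155 = (90*(¼) + 189/(1/(-12))) + 17341/155 = (45/2 + 189/(-1/12)) + 17341/155 = (45/2 + 189*(-12)) + 17341/155 = (45/2 - 2268) + 17341/155 = -4491/2 + 17341/155 = -661423/310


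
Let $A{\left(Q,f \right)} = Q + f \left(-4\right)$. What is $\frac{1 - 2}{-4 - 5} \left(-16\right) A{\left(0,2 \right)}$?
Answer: $\frac{128}{9} \approx 14.222$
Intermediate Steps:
$A{\left(Q,f \right)} = Q - 4 f$
$\frac{1 - 2}{-4 - 5} \left(-16\right) A{\left(0,2 \right)} = \frac{1 - 2}{-4 - 5} \left(-16\right) \left(0 - 8\right) = - \frac{1}{-9} \left(-16\right) \left(0 - 8\right) = \left(-1\right) \left(- \frac{1}{9}\right) \left(-16\right) \left(-8\right) = \frac{1}{9} \left(-16\right) \left(-8\right) = \left(- \frac{16}{9}\right) \left(-8\right) = \frac{128}{9}$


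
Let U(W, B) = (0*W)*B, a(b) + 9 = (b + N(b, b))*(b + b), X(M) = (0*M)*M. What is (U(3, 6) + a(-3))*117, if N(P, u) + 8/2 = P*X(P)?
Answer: 3861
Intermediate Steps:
X(M) = 0 (X(M) = 0*M = 0)
N(P, u) = -4 (N(P, u) = -4 + P*0 = -4 + 0 = -4)
a(b) = -9 + 2*b*(-4 + b) (a(b) = -9 + (b - 4)*(b + b) = -9 + (-4 + b)*(2*b) = -9 + 2*b*(-4 + b))
U(W, B) = 0 (U(W, B) = 0*B = 0)
(U(3, 6) + a(-3))*117 = (0 + (-9 - 8*(-3) + 2*(-3)²))*117 = (0 + (-9 + 24 + 2*9))*117 = (0 + (-9 + 24 + 18))*117 = (0 + 33)*117 = 33*117 = 3861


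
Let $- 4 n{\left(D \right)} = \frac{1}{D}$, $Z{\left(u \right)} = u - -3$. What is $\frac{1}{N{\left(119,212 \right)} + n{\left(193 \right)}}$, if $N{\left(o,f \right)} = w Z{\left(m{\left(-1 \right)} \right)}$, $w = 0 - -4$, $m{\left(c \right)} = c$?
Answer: $\frac{772}{6175} \approx 0.12502$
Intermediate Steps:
$Z{\left(u \right)} = 3 + u$ ($Z{\left(u \right)} = u + 3 = 3 + u$)
$n{\left(D \right)} = - \frac{1}{4 D}$
$w = 4$ ($w = 0 + 4 = 4$)
$N{\left(o,f \right)} = 8$ ($N{\left(o,f \right)} = 4 \left(3 - 1\right) = 4 \cdot 2 = 8$)
$\frac{1}{N{\left(119,212 \right)} + n{\left(193 \right)}} = \frac{1}{8 - \frac{1}{4 \cdot 193}} = \frac{1}{8 - \frac{1}{772}} = \frac{1}{\frac{6175}{772}} = \frac{772}{6175}$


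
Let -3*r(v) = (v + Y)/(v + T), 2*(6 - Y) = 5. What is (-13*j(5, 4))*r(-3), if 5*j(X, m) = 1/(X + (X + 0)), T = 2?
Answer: -13/300 ≈ -0.043333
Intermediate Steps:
Y = 7/2 (Y = 6 - ½*5 = 6 - 5/2 = 7/2 ≈ 3.5000)
j(X, m) = 1/(10*X) (j(X, m) = 1/(5*(X + (X + 0))) = 1/(5*(X + X)) = 1/(5*((2*X))) = (1/(2*X))/5 = 1/(10*X))
r(v) = -(7/2 + v)/(3*(2 + v)) (r(v) = -(v + 7/2)/(3*(v + 2)) = -(7/2 + v)/(3*(2 + v)))
(-13*j(5, 4))*r(-3) = (-13/(10*5))*((-7 - 2*(-3))/(6*(2 - 3))) = (-13/(10*5))*((⅙)*(-7 + 6)/(-1)) = (-13*1/50)*((⅙)*(-1)*(-1)) = -13/50*⅙ = -13/300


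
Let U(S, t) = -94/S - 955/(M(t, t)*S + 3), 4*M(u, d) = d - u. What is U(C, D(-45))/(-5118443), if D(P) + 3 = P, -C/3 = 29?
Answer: 27601/445304541 ≈ 6.1982e-5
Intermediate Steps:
C = -87 (C = -3*29 = -87)
M(u, d) = -u/4 + d/4 (M(u, d) = (d - u)/4 = -u/4 + d/4)
D(P) = -3 + P
U(S, t) = -955/3 - 94/S (U(S, t) = -94/S - 955/((-t/4 + t/4)*S + 3) = -94/S - 955/(0*S + 3) = -94/S - 955/(0 + 3) = -94/S - 955/3 = -955/3 - 94/S)
U(C, D(-45))/(-5118443) = (-955/3 - 94/(-87))/(-5118443) = (-955/3 - 94*(-1/87))*(-1/5118443) = (-955/3 + 94/87)*(-1/5118443) = -27601/87*(-1/5118443) = 27601/445304541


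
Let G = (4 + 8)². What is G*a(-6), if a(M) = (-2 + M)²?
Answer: 9216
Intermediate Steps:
G = 144 (G = 12² = 144)
G*a(-6) = 144*(-2 - 6)² = 144*(-8)² = 144*64 = 9216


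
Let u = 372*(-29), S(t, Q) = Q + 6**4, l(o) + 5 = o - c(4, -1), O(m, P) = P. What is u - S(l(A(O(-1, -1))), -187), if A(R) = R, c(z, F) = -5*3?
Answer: -11897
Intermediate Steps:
c(z, F) = -15
l(o) = 10 + o (l(o) = -5 + (o - 1*(-15)) = -5 + (o + 15) = -5 + (15 + o) = 10 + o)
S(t, Q) = 1296 + Q (S(t, Q) = Q + 1296 = 1296 + Q)
u = -10788
u - S(l(A(O(-1, -1))), -187) = -10788 - (1296 - 187) = -10788 - 1*1109 = -10788 - 1109 = -11897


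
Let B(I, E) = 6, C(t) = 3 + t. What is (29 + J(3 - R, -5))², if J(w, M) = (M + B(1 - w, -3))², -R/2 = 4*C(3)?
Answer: 900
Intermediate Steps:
R = -48 (R = -8*(3 + 3) = -8*6 = -2*24 = -48)
J(w, M) = (6 + M)² (J(w, M) = (M + 6)² = (6 + M)²)
(29 + J(3 - R, -5))² = (29 + (6 - 5)²)² = (29 + 1²)² = (29 + 1)² = 30² = 900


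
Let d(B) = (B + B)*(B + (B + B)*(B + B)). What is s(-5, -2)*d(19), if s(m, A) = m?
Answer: -277970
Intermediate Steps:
d(B) = 2*B*(B + 4*B**2) (d(B) = (2*B)*(B + (2*B)*(2*B)) = (2*B)*(B + 4*B**2) = 2*B*(B + 4*B**2))
s(-5, -2)*d(19) = -5*19**2*(2 + 8*19) = -1805*(2 + 152) = -1805*154 = -5*55594 = -277970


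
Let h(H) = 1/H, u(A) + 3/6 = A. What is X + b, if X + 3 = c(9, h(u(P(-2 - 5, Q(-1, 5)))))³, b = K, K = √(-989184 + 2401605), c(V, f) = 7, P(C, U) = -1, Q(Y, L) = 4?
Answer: 340 + √1412421 ≈ 1528.5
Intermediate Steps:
u(A) = -½ + A
K = √1412421 ≈ 1188.5
b = √1412421 ≈ 1188.5
X = 340 (X = -3 + 7³ = -3 + 343 = 340)
X + b = 340 + √1412421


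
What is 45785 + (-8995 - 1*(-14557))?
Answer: 51347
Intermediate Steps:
45785 + (-8995 - 1*(-14557)) = 45785 + (-8995 + 14557) = 45785 + 5562 = 51347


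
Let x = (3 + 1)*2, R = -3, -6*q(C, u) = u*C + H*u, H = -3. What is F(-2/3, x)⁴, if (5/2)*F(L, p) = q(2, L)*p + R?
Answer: 38416/6561 ≈ 5.8552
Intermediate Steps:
q(C, u) = u/2 - C*u/6 (q(C, u) = -(u*C - 3*u)/6 = -(C*u - 3*u)/6 = -(-3*u + C*u)/6 = u/2 - C*u/6)
x = 8 (x = 4*2 = 8)
F(L, p) = -6/5 + L*p/15 (F(L, p) = 2*((L*(3 - 1*2)/6)*p - 3)/5 = 2*((L*(3 - 2)/6)*p - 3)/5 = 2*(((⅙)*L*1)*p - 3)/5 = 2*((L/6)*p - 3)/5 = 2*(L*p/6 - 3)/5 = 2*(-3 + L*p/6)/5 = -6/5 + L*p/15)
F(-2/3, x)⁴ = (-6/5 + (1/15)*(-2/3)*8)⁴ = (-6/5 + (1/15)*(-2*⅓)*8)⁴ = (-6/5 + (1/15)*(-⅔)*8)⁴ = (-6/5 - 16/45)⁴ = (-14/9)⁴ = 38416/6561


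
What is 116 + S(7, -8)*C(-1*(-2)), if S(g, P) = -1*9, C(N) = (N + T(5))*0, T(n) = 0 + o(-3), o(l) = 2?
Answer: 116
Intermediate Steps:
T(n) = 2 (T(n) = 0 + 2 = 2)
C(N) = 0 (C(N) = (N + 2)*0 = (2 + N)*0 = 0)
S(g, P) = -9
116 + S(7, -8)*C(-1*(-2)) = 116 - 9*0 = 116 + 0 = 116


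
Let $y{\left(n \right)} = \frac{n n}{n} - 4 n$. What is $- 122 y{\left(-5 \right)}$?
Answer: $-1830$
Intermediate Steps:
$y{\left(n \right)} = - 3 n$ ($y{\left(n \right)} = \frac{n^{2}}{n} - 4 n = n - 4 n = - 3 n$)
$- 122 y{\left(-5 \right)} = - 122 \left(\left(-3\right) \left(-5\right)\right) = \left(-122\right) 15 = -1830$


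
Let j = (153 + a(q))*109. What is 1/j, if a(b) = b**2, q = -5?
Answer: 1/19402 ≈ 5.1541e-5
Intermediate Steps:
j = 19402 (j = (153 + (-5)**2)*109 = (153 + 25)*109 = 178*109 = 19402)
1/j = 1/19402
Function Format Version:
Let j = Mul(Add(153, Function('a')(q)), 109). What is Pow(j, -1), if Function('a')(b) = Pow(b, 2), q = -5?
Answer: Rational(1, 19402) ≈ 5.1541e-5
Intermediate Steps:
j = 19402 (j = Mul(Add(153, Pow(-5, 2)), 109) = Mul(Add(153, 25), 109) = Mul(178, 109) = 19402)
Pow(j, -1) = Pow(19402, -1) = Rational(1, 19402)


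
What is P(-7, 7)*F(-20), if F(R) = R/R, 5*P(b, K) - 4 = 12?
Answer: 16/5 ≈ 3.2000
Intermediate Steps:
P(b, K) = 16/5 (P(b, K) = ⅘ + (⅕)*12 = ⅘ + 12/5 = 16/5)
F(R) = 1
P(-7, 7)*F(-20) = (16/5)*1 = 16/5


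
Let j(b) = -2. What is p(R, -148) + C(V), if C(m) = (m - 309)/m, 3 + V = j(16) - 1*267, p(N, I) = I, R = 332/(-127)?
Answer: -39675/272 ≈ -145.86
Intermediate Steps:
R = -332/127 (R = 332*(-1/127) = -332/127 ≈ -2.6142)
V = -272 (V = -3 + (-2 - 1*267) = -3 + (-2 - 267) = -3 - 269 = -272)
C(m) = (-309 + m)/m
p(R, -148) + C(V) = -148 + (-309 - 272)/(-272) = -148 - 1/272*(-581) = -148 + 581/272 = -39675/272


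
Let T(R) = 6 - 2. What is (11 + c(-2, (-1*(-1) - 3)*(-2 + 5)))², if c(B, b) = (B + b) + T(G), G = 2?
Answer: 49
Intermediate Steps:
T(R) = 4
c(B, b) = 4 + B + b (c(B, b) = (B + b) + 4 = 4 + B + b)
(11 + c(-2, (-1*(-1) - 3)*(-2 + 5)))² = (11 + (4 - 2 + (-1*(-1) - 3)*(-2 + 5)))² = (11 + (4 - 2 + (1 - 3)*3))² = (11 + (4 - 2 - 2*3))² = (11 + (4 - 2 - 6))² = (11 - 4)² = 7² = 49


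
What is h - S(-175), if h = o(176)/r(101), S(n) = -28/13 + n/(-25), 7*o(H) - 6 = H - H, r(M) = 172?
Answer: -37887/7826 ≈ -4.8412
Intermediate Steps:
o(H) = 6/7 (o(H) = 6/7 + (H - H)/7 = 6/7 + (1/7)*0 = 6/7 + 0 = 6/7)
S(n) = -28/13 - n/25 (S(n) = -28*1/13 + n*(-1/25) = -28/13 - n/25)
h = 3/602 (h = (6/7)/172 = (6/7)*(1/172) = 3/602 ≈ 0.0049834)
h - S(-175) = 3/602 - (-28/13 - 1/25*(-175)) = 3/602 - (-28/13 + 7) = 3/602 - 1*63/13 = 3/602 - 63/13 = -37887/7826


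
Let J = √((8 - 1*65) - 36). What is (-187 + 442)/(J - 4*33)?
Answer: -11220/5839 - 85*I*√93/5839 ≈ -1.9216 - 0.14039*I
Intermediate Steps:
J = I*√93 (J = √((8 - 65) - 36) = √(-57 - 36) = √(-93) = I*√93 ≈ 9.6436*I)
(-187 + 442)/(J - 4*33) = (-187 + 442)/(I*√93 - 4*33) = 255/(I*√93 - 132) = 255/(-132 + I*√93)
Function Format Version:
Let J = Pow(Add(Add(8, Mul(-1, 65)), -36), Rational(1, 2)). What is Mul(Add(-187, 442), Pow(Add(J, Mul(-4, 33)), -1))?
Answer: Add(Rational(-11220, 5839), Mul(Rational(-85, 5839), I, Pow(93, Rational(1, 2)))) ≈ Add(-1.9216, Mul(-0.14039, I))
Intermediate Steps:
J = Mul(I, Pow(93, Rational(1, 2))) (J = Pow(Add(Add(8, -65), -36), Rational(1, 2)) = Pow(Add(-57, -36), Rational(1, 2)) = Pow(-93, Rational(1, 2)) = Mul(I, Pow(93, Rational(1, 2))) ≈ Mul(9.6436, I))
Mul(Add(-187, 442), Pow(Add(J, Mul(-4, 33)), -1)) = Mul(Add(-187, 442), Pow(Add(Mul(I, Pow(93, Rational(1, 2))), Mul(-4, 33)), -1)) = Mul(255, Pow(Add(Mul(I, Pow(93, Rational(1, 2))), -132), -1)) = Mul(255, Pow(Add(-132, Mul(I, Pow(93, Rational(1, 2)))), -1))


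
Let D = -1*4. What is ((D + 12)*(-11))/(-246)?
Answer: 44/123 ≈ 0.35772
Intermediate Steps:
D = -4
((D + 12)*(-11))/(-246) = ((-4 + 12)*(-11))/(-246) = (8*(-11))*(-1/246) = -88*(-1/246) = 44/123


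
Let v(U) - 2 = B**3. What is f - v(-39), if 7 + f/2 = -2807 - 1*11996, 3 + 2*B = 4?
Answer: -236977/8 ≈ -29622.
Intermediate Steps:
B = 1/2 (B = -3/2 + (1/2)*4 = -3/2 + 2 = 1/2 ≈ 0.50000)
v(U) = 17/8 (v(U) = 2 + (1/2)**3 = 2 + 1/8 = 17/8)
f = -29620 (f = -14 + 2*(-2807 - 1*11996) = -14 + 2*(-2807 - 11996) = -14 + 2*(-14803) = -14 - 29606 = -29620)
f - v(-39) = -29620 - 1*17/8 = -29620 - 17/8 = -236977/8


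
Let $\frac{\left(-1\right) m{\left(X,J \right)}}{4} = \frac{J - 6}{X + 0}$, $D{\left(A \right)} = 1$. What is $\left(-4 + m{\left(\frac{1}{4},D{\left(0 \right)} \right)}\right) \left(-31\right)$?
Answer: $-2356$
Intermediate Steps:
$m{\left(X,J \right)} = - \frac{4 \left(-6 + J\right)}{X}$ ($m{\left(X,J \right)} = - 4 \frac{J - 6}{X + 0} = - 4 \frac{-6 + J}{X} = - \frac{4 \left(-6 + J\right)}{X}$)
$\left(-4 + m{\left(\frac{1}{4},D{\left(0 \right)} \right)}\right) \left(-31\right) = \left(-4 + \frac{4 \left(6 - 1\right)}{\frac{1}{4}}\right) \left(-31\right) = \left(-4 + 4 \frac{1}{\frac{1}{4}} \left(6 - 1\right)\right) \left(-31\right) = \left(-4 + 4 \cdot 4 \cdot 5\right) \left(-31\right) = \left(-4 + 80\right) \left(-31\right) = 76 \left(-31\right) = -2356$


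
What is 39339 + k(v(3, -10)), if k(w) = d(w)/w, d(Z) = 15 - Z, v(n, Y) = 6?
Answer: 78681/2 ≈ 39341.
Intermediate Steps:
k(w) = (15 - w)/w
39339 + k(v(3, -10)) = 39339 + (15 - 1*6)/6 = 39339 + (15 - 6)/6 = 39339 + (⅙)*9 = 39339 + 3/2 = 78681/2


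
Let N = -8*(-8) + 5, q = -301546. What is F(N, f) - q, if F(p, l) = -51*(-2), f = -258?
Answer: 301648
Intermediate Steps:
N = 69 (N = 64 + 5 = 69)
F(p, l) = 102
F(N, f) - q = 102 - 1*(-301546) = 102 + 301546 = 301648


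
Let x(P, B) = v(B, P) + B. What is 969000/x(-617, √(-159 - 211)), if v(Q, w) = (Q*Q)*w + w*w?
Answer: 590100651000/370855422811 - 969000*I*√370/370855422811 ≈ 1.5912 - 5.026e-5*I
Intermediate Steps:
v(Q, w) = w² + w*Q² (v(Q, w) = Q²*w + w² = w*Q² + w² = w² + w*Q²)
x(P, B) = B + P*(P + B²) (x(P, B) = P*(P + B²) + B = B + P*(P + B²))
969000/x(-617, √(-159 - 211)) = 969000/(√(-159 - 211) - 617*(-617 + (√(-159 - 211))²)) = 969000/(√(-370) - 617*(-617 + (√(-370))²)) = 969000/(I*√370 - 617*(-617 + (I*√370)²)) = 969000/(I*√370 - 617*(-617 - 370)) = 969000/(I*√370 - 617*(-987)) = 969000/(I*√370 + 608979) = 969000/(608979 + I*√370)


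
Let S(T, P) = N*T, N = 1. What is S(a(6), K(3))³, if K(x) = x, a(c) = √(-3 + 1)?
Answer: -2*I*√2 ≈ -2.8284*I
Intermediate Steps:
a(c) = I*√2 (a(c) = √(-2) = I*√2)
S(T, P) = T (S(T, P) = 1*T = T)
S(a(6), K(3))³ = (I*√2)³ = -2*I*√2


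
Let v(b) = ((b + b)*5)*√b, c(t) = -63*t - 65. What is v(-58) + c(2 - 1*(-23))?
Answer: -1640 - 580*I*√58 ≈ -1640.0 - 4417.1*I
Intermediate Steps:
c(t) = -65 - 63*t
v(b) = 10*b^(3/2) (v(b) = ((2*b)*5)*√b = (10*b)*√b = 10*b^(3/2))
v(-58) + c(2 - 1*(-23)) = 10*(-58)^(3/2) + (-65 - 63*(2 - 1*(-23))) = 10*(-58*I*√58) + (-65 - 63*(2 + 23)) = -580*I*√58 + (-65 - 63*25) = -580*I*√58 + (-65 - 1575) = -580*I*√58 - 1640 = -1640 - 580*I*√58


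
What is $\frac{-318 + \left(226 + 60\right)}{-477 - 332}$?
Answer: $\frac{32}{809} \approx 0.039555$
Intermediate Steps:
$\frac{-318 + \left(226 + 60\right)}{-477 - 332} = \frac{-318 + 286}{-809} = \left(-32\right) \left(- \frac{1}{809}\right) = \frac{32}{809}$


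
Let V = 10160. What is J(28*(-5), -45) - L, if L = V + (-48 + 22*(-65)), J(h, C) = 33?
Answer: -8649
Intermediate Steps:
L = 8682 (L = 10160 + (-48 + 22*(-65)) = 10160 + (-48 - 1430) = 10160 - 1478 = 8682)
J(28*(-5), -45) - L = 33 - 1*8682 = 33 - 8682 = -8649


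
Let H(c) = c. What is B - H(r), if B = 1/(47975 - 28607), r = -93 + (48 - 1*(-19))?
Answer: 503569/19368 ≈ 26.000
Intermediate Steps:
r = -26 (r = -93 + (48 + 19) = -93 + 67 = -26)
B = 1/19368 ≈ 5.1632e-5
B - H(r) = 1/19368 - 1*(-26) = 1/19368 + 26 = 503569/19368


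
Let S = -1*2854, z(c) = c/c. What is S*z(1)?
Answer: -2854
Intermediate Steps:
z(c) = 1
S = -2854
S*z(1) = -2854*1 = -2854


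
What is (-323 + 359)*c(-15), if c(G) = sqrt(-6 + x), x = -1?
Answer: 36*I*sqrt(7) ≈ 95.247*I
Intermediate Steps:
c(G) = I*sqrt(7) (c(G) = sqrt(-6 - 1) = sqrt(-7) = I*sqrt(7))
(-323 + 359)*c(-15) = (-323 + 359)*(I*sqrt(7)) = 36*(I*sqrt(7)) = 36*I*sqrt(7)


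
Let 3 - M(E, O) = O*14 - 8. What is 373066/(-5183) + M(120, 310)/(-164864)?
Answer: -61482715817/854490112 ≈ -71.953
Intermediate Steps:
M(E, O) = 11 - 14*O (M(E, O) = 3 - (O*14 - 8) = 3 - (14*O - 8) = 3 - (-8 + 14*O) = 3 + (8 - 14*O) = 11 - 14*O)
373066/(-5183) + M(120, 310)/(-164864) = 373066/(-5183) + (11 - 14*310)/(-164864) = 373066*(-1/5183) + (11 - 4340)*(-1/164864) = -373066/5183 - 4329*(-1/164864) = -373066/5183 + 4329/164864 = -61482715817/854490112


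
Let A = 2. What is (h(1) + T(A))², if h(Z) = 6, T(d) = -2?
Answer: 16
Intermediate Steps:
(h(1) + T(A))² = (6 - 2)² = 4² = 16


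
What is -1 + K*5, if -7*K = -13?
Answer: 58/7 ≈ 8.2857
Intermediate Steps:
K = 13/7 (K = -1/7*(-13) = 13/7 ≈ 1.8571)
-1 + K*5 = -1 + (13/7)*5 = -1 + 65/7 = 58/7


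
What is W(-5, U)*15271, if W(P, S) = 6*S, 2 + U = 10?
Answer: 733008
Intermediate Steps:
U = 8 (U = -2 + 10 = 8)
W(-5, U)*15271 = (6*8)*15271 = 48*15271 = 733008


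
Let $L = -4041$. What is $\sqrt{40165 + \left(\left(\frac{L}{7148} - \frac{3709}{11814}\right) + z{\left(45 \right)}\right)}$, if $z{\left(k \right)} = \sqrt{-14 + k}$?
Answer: $\frac{\sqrt{17901165254942344683 + 445700414577924 \sqrt{31}}}{21111618} \approx 200.42$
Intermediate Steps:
$\sqrt{40165 + \left(\left(\frac{L}{7148} - \frac{3709}{11814}\right) + z{\left(45 \right)}\right)} = \sqrt{40165 + \left(\left(- \frac{4041}{7148} - \frac{3709}{11814}\right) + \sqrt{-14 + 45}\right)} = \sqrt{40165 + \left(\left(\left(-4041\right) \frac{1}{7148} - \frac{3709}{11814}\right) + \sqrt{31}\right)} = \sqrt{40165 + \left(\left(- \frac{4041}{7148} - \frac{3709}{11814}\right) + \sqrt{31}\right)} = \sqrt{40165 - \left(\frac{37126153}{42223236} - \sqrt{31}\right)} = \sqrt{\frac{1695859147787}{42223236} + \sqrt{31}}$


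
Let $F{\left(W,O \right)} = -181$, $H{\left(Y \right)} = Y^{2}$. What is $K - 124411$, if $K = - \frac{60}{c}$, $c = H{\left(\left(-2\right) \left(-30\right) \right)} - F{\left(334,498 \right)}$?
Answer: $- \frac{470398051}{3781} \approx -1.2441 \cdot 10^{5}$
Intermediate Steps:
$c = 3781$ ($c = \left(\left(-2\right) \left(-30\right)\right)^{2} - -181 = 60^{2} + 181 = 3600 + 181 = 3781$)
$K = - \frac{60}{3781} \approx -0.015869$
$K - 124411 = - \frac{60}{3781} - 124411 = - \frac{470398051}{3781}$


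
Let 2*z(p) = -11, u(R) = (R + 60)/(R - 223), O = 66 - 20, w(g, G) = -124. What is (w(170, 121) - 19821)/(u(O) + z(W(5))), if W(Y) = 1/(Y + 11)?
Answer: 7060530/2159 ≈ 3270.3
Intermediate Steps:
W(Y) = 1/(11 + Y)
O = 46
u(R) = (60 + R)/(-223 + R)
z(p) = -11/2 (z(p) = (1/2)*(-11) = -11/2)
(w(170, 121) - 19821)/(u(O) + z(W(5))) = (-124 - 19821)/((60 + 46)/(-223 + 46) - 11/2) = -19945/(106/(-177) - 11/2) = -19945/(-1/177*106 - 11/2) = -19945/(-106/177 - 11/2) = -19945/(-2159/354) = -19945*(-354/2159) = 7060530/2159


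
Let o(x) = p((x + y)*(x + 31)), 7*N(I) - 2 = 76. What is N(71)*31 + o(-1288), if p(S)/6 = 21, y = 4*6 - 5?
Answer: 3300/7 ≈ 471.43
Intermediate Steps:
y = 19 (y = 24 - 5 = 19)
N(I) = 78/7 (N(I) = 2/7 + (⅐)*76 = 2/7 + 76/7 = 78/7)
p(S) = 126 (p(S) = 6*21 = 126)
o(x) = 126
N(71)*31 + o(-1288) = (78/7)*31 + 126 = 2418/7 + 126 = 3300/7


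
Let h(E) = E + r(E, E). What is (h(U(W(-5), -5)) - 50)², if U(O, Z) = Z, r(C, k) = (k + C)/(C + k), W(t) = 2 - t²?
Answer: 2916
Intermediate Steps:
r(C, k) = 1 (r(C, k) = (C + k)/(C + k) = 1)
h(E) = 1 + E (h(E) = E + 1 = 1 + E)
(h(U(W(-5), -5)) - 50)² = ((1 - 5) - 50)² = (-4 - 50)² = (-54)² = 2916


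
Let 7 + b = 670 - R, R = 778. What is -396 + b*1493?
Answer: -172091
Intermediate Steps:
b = -115 (b = -7 + (670 - 1*778) = -7 + (670 - 778) = -7 - 108 = -115)
-396 + b*1493 = -396 - 115*1493 = -396 - 171695 = -172091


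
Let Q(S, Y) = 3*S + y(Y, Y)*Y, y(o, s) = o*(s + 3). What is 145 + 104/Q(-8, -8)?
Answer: 6222/43 ≈ 144.70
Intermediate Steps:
y(o, s) = o*(3 + s)
Q(S, Y) = 3*S + Y**2*(3 + Y) (Q(S, Y) = 3*S + (Y*(3 + Y))*Y = 3*S + Y**2*(3 + Y))
145 + 104/Q(-8, -8) = 145 + 104/(3*(-8) + (-8)**2*(3 - 8)) = 145 + 104/(-24 + 64*(-5)) = 145 + 104/(-24 - 320) = 145 + 104/(-344) = 145 + 104*(-1/344) = 145 - 13/43 = 6222/43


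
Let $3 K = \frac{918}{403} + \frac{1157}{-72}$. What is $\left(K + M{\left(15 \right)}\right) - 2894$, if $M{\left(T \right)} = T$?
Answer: $- \frac{251011367}{87048} \approx -2883.6$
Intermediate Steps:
$K = - \frac{400175}{87048}$ ($K = \frac{\frac{918}{403} + \frac{1157}{-72}}{3} = \frac{918 \cdot \frac{1}{403} + 1157 \left(- \frac{1}{72}\right)}{3} = \frac{\frac{918}{403} - \frac{1157}{72}}{3} = \frac{1}{3} \left(- \frac{400175}{29016}\right) = - \frac{400175}{87048} \approx -4.5972$)
$\left(K + M{\left(15 \right)}\right) - 2894 = \left(- \frac{400175}{87048} + 15\right) - 2894 = \frac{905545}{87048} - 2894 = - \frac{251011367}{87048}$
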